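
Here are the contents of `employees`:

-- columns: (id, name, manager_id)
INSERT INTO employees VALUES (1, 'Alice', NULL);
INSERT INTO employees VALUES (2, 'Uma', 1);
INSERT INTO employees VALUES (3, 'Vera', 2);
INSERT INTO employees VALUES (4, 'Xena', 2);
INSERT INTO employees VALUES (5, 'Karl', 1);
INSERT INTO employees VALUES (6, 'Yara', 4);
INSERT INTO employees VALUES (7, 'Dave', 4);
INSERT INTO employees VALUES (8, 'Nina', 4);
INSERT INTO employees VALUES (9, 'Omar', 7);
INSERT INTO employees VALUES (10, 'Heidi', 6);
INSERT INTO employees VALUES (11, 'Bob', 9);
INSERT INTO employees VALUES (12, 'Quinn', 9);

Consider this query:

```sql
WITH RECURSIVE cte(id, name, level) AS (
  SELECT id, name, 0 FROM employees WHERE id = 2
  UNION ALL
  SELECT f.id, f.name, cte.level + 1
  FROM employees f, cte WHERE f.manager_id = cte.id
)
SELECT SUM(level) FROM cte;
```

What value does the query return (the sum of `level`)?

Base: id=2 (Uma) at level 0.
Iteration 1: rows with manager_id in {2} -> Vera (id 3, level 1), Xena (id 4, level 1).
Iteration 2: rows with manager_id in {3,4} -> Yara (id 6, level 2), Dave (id 7, level 2), Nina (id 8, level 2).
Iteration 3: rows with manager_id in {6,7,8} -> Omar (id 9, level 3), Heidi (id 10, level 3).
Iteration 4: rows with manager_id in {9,10} -> Bob (id 11, level 4), Quinn (id 12, level 4).
Iteration 5: no rows with manager_id in {11,12}; recursion stops.
SUM(level) = 0 + 1 + 1 + 2 + 2 + 2 + 3 + 3 + 4 + 4 = 22.

22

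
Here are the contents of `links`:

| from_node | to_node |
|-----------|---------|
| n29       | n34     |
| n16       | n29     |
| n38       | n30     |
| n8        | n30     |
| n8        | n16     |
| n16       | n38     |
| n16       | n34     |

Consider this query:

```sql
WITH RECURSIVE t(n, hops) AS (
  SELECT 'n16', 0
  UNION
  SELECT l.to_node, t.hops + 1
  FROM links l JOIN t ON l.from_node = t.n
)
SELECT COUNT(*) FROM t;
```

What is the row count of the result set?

6

Base: (n16, hops=0).
Iteration 1: edges from {n16} -> (n29, hops=1), (n34, hops=1), (n38, hops=1).
Iteration 2: edges from {n29,n34,n38} -> (n30, hops=2), (n34, hops=2).
Iteration 3: no outgoing edges from {n30,n34}; recursion stops.
Total rows emitted: 6.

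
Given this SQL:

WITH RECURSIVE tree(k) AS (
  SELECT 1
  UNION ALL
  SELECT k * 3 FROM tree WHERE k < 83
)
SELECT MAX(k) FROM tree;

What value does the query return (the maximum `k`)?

243

Base: k=1.
Iteration 1: 1 < 83 holds -> k = 1 * 3 = 3.
Iteration 2: 3 < 83 holds -> k = 3 * 3 = 9.
Iteration 3: 9 < 83 holds -> k = 9 * 3 = 27.
Iteration 4: 27 < 83 holds -> k = 27 * 3 = 81.
Iteration 5: 81 < 83 holds -> k = 81 * 3 = 243.
Iteration 6: 243 < 83 fails; recursion stops.
k values: 1, 3, 9, 27, 81, 243; the maximum is 243.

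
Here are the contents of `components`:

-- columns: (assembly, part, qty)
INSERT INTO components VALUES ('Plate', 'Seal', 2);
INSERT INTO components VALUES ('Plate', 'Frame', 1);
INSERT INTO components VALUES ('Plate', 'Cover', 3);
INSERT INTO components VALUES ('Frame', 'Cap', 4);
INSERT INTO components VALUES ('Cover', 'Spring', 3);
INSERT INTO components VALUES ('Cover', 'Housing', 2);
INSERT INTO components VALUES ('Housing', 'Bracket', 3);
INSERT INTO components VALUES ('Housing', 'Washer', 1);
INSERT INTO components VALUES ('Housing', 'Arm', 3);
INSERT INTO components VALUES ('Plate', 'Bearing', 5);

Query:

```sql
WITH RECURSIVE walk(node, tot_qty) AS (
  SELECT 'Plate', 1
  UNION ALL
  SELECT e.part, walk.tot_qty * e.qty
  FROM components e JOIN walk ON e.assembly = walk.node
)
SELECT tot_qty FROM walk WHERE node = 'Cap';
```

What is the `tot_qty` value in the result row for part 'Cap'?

4

Base: (Plate, tot_qty=1).
Iteration 1: components of {Plate} -> Bearing = 1*5 = 5, Cover = 1*3 = 3, Frame = 1*1 = 1, Seal = 1*2 = 2.
Iteration 2: components of {Bearing,Cover,Frame,Seal} -> Cap = 1*4 = 4, Housing = 3*2 = 6, Spring = 3*3 = 9.
Iteration 3: components of {Cap,Housing,Spring} -> Arm = 6*3 = 18, Bracket = 6*3 = 18, Washer = 6*1 = 6.
Iteration 4: no further components; recursion stops.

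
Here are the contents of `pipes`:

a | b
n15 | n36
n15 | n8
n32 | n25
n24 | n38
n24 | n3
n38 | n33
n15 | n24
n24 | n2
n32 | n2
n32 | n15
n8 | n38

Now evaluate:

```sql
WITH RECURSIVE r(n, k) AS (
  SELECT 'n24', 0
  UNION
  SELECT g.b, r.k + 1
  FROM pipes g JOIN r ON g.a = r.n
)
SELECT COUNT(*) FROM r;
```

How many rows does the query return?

5

Base: (n24, k=0).
Iteration 1: edges from {n24} -> (n2, k=1), (n3, k=1), (n38, k=1).
Iteration 2: edges from {n2,n3,n38} -> (n33, k=2).
Iteration 3: no outgoing edges from {n33}; recursion stops.
Total rows emitted: 5.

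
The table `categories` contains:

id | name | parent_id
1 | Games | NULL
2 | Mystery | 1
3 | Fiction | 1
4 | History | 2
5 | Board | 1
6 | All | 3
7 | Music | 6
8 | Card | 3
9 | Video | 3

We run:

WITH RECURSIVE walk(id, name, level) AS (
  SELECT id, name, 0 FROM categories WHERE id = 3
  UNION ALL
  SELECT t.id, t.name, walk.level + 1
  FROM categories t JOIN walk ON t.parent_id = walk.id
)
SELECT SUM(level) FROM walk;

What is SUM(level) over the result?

Base: id=3 (Fiction) at level 0.
Iteration 1: rows with parent_id in {3} -> All (id 6, level 1), Card (id 8, level 1), Video (id 9, level 1).
Iteration 2: rows with parent_id in {6,8,9} -> Music (id 7, level 2).
Iteration 3: no rows with parent_id in {7}; recursion stops.
SUM(level) = 0 + 1 + 1 + 1 + 2 = 5.

5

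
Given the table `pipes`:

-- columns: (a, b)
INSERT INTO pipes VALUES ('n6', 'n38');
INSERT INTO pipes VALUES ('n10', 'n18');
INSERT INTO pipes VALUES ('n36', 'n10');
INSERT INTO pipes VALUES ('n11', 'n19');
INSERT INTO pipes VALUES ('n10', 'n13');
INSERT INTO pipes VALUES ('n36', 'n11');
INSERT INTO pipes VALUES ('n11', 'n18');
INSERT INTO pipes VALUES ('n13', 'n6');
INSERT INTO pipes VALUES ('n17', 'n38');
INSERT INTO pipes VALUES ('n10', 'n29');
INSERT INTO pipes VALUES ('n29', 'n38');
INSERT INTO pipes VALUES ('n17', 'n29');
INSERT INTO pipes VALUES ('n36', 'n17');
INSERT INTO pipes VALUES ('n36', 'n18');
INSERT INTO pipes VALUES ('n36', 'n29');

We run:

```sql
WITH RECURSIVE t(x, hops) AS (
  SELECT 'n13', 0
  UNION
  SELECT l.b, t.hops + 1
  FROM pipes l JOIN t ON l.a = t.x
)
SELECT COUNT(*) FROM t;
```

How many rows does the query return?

3

Base: (n13, hops=0).
Iteration 1: edges from {n13} -> (n6, hops=1).
Iteration 2: edges from {n6} -> (n38, hops=2).
Iteration 3: no outgoing edges from {n38}; recursion stops.
Total rows emitted: 3.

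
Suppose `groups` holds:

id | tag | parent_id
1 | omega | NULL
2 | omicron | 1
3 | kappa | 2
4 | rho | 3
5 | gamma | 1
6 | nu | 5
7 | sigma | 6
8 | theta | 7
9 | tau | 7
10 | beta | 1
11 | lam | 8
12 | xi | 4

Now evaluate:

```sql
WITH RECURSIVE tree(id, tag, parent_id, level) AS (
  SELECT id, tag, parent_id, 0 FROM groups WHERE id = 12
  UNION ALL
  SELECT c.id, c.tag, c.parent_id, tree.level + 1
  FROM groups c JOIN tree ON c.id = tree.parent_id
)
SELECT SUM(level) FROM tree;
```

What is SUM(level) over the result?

10

Base: id=12 (xi), parent_id=4, level 0.
Iteration 1: join on id=4 -> rho (id 4, parent_id=3, level 1).
Iteration 2: join on id=3 -> kappa (id 3, parent_id=2, level 2).
Iteration 3: join on id=2 -> omicron (id 2, parent_id=1, level 3).
Iteration 4: join on id=1 -> omega (id 1, parent_id=NULL, level 4).
Iteration 5: parent_id is NULL; no match; recursion stops.
SUM(level) = 0 + 1 + 2 + 3 + 4 = 10.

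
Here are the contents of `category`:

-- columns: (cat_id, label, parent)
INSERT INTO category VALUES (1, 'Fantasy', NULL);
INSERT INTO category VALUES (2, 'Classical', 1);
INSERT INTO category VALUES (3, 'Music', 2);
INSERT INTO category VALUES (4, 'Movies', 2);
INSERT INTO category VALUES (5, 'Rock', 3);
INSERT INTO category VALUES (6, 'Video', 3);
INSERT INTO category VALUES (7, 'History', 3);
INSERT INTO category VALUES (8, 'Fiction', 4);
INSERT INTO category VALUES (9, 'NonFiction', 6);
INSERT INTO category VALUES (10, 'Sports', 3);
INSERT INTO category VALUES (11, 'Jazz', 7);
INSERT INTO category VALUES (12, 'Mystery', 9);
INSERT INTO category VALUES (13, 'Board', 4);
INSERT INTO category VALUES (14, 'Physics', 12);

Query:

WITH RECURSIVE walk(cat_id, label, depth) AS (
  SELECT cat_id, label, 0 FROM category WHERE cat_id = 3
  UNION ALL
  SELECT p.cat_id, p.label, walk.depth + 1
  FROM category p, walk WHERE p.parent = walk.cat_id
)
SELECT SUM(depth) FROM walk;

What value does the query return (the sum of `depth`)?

15

Base: cat_id=3 (Music) at depth 0.
Iteration 1: rows with parent in {3} -> Rock (id 5, depth 1), Video (id 6, depth 1), History (id 7, depth 1), Sports (id 10, depth 1).
Iteration 2: rows with parent in {5,6,7,10} -> NonFiction (id 9, depth 2), Jazz (id 11, depth 2).
Iteration 3: rows with parent in {9,11} -> Mystery (id 12, depth 3).
Iteration 4: rows with parent in {12} -> Physics (id 14, depth 4).
Iteration 5: no rows with parent in {14}; recursion stops.
SUM(depth) = 0 + 1 + 1 + 1 + 1 + 2 + 2 + 3 + 4 = 15.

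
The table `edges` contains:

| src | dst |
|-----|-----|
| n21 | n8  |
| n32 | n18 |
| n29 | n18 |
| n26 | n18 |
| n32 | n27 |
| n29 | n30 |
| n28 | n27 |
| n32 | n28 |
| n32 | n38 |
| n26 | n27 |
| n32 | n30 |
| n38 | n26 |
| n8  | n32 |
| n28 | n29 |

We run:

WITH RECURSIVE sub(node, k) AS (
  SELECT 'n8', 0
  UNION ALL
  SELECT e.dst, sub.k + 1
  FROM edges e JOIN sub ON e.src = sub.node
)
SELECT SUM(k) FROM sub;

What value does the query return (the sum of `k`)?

Base: (n8, k=0).
Iteration 1: edges from {n8} -> (n32, k=1).
Iteration 2: edges from {n32} -> (n18, k=2), (n27, k=2), (n28, k=2), (n30, k=2), (n38, k=2).
Iteration 3: edges from {n18,n27,n28,n30,n38} -> (n26, k=3), (n27, k=3), (n29, k=3).
Iteration 4: edges from {n26,n27,n29} -> (n18, k=4) x2, (n27, k=4), (n30, k=4). [UNION ALL keeps all 4 new rows, including repeats]
Iteration 5: no outgoing edges from {n18,n27,n30}; recursion stops.
SUM(k) = 0 + 1 + 2 + 2 + 2 + 2 + 2 + 3 + 3 + 3 + 4 + 4 + 4 + 4 = 36.

36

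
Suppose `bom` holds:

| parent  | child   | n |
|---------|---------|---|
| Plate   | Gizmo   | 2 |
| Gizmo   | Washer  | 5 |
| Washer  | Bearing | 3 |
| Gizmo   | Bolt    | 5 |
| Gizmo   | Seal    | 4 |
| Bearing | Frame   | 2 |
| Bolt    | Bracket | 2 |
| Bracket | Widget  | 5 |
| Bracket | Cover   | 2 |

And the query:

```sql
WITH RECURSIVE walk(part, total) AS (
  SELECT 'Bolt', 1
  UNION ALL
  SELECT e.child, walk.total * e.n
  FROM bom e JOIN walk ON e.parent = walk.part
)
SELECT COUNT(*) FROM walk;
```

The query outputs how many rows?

Base: (Bolt, total=1).
Iteration 1: components of {Bolt} -> Bracket = 1*2 = 2.
Iteration 2: components of {Bracket} -> Cover = 2*2 = 4, Widget = 2*5 = 10.
Iteration 3: no further components; recursion stops.
Total rows emitted: 4.

4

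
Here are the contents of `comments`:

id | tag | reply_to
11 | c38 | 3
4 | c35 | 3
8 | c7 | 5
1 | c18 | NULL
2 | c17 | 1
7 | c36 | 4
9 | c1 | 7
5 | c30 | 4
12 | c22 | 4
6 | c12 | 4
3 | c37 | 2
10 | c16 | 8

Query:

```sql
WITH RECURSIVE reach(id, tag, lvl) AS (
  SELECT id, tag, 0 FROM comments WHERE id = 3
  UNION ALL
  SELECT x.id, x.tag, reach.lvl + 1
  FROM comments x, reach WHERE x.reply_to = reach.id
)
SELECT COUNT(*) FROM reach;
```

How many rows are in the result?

10

Base: id=3 (c37) at lvl 0.
Iteration 1: rows with reply_to in {3} -> c35 (id 4, lvl 1), c38 (id 11, lvl 1).
Iteration 2: rows with reply_to in {4,11} -> c30 (id 5, lvl 2), c12 (id 6, lvl 2), c36 (id 7, lvl 2), c22 (id 12, lvl 2).
Iteration 3: rows with reply_to in {5,6,7,12} -> c7 (id 8, lvl 3), c1 (id 9, lvl 3).
Iteration 4: rows with reply_to in {8,9} -> c16 (id 10, lvl 4).
Iteration 5: no rows with reply_to in {10}; recursion stops.
Total rows emitted: 10.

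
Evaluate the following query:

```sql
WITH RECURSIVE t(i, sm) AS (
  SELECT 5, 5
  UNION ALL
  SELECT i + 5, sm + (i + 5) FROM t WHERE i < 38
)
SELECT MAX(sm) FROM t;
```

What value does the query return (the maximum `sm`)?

180

Base: i=5, sm=5.
Iteration 1: 5 < 38 holds -> i = 5 + 5 = 10, sm = 5 + 10 = 15.
Iteration 2: 10 < 38 holds -> i = 10 + 5 = 15, sm = 15 + 15 = 30.
Iteration 3: 15 < 38 holds -> i = 15 + 5 = 20, sm = 30 + 20 = 50.
Iteration 4: 20 < 38 holds -> i = 20 + 5 = 25, sm = 50 + 25 = 75.
Iteration 5: 25 < 38 holds -> i = 25 + 5 = 30, sm = 75 + 30 = 105.
Iteration 6: 30 < 38 holds -> i = 30 + 5 = 35, sm = 105 + 35 = 140.
Iteration 7: 35 < 38 holds -> i = 35 + 5 = 40, sm = 140 + 40 = 180.
Iteration 8: 40 < 38 fails; recursion stops.
sm values: 5, 15, 30, 50, 75, 105, 140, 180; the maximum is 180.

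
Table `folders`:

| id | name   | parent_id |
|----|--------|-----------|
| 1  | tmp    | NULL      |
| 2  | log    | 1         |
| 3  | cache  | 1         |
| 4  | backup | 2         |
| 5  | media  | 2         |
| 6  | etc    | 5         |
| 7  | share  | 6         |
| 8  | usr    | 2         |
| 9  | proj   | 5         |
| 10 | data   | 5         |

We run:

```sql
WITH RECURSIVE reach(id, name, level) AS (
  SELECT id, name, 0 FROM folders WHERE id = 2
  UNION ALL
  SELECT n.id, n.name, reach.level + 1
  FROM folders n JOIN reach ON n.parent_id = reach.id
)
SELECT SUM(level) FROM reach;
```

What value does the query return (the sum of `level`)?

12

Base: id=2 (log) at level 0.
Iteration 1: rows with parent_id in {2} -> backup (id 4, level 1), media (id 5, level 1), usr (id 8, level 1).
Iteration 2: rows with parent_id in {4,5,8} -> etc (id 6, level 2), proj (id 9, level 2), data (id 10, level 2).
Iteration 3: rows with parent_id in {6,9,10} -> share (id 7, level 3).
Iteration 4: no rows with parent_id in {7}; recursion stops.
SUM(level) = 0 + 1 + 1 + 1 + 2 + 2 + 2 + 3 = 12.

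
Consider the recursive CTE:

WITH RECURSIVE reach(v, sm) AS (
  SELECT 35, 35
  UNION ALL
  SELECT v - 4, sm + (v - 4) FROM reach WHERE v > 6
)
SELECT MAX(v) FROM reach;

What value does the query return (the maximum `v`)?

35

Base: v=35, sm=35.
Iteration 1: 35 > 6 holds -> v = 35 - 4 = 31, sm = 35 + 31 = 66.
Iteration 2: 31 > 6 holds -> v = 31 - 4 = 27, sm = 66 + 27 = 93.
Iteration 3: 27 > 6 holds -> v = 27 - 4 = 23, sm = 93 + 23 = 116.
Iteration 4: 23 > 6 holds -> v = 23 - 4 = 19, sm = 116 + 19 = 135.
Iteration 5: 19 > 6 holds -> v = 19 - 4 = 15, sm = 135 + 15 = 150.
Iteration 6: 15 > 6 holds -> v = 15 - 4 = 11, sm = 150 + 11 = 161.
Iteration 7: 11 > 6 holds -> v = 11 - 4 = 7, sm = 161 + 7 = 168.
Iteration 8: 7 > 6 holds -> v = 7 - 4 = 3, sm = 168 + 3 = 171.
Iteration 9: 3 > 6 fails; recursion stops.
v values: 35, 31, 27, 23, 19, 15, 11, 7, 3; the maximum is 35.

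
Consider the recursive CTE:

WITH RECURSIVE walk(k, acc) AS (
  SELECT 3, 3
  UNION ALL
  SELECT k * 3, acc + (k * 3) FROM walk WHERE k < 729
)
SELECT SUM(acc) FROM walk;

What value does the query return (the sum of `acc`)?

Base: k=3, acc=3.
Iteration 1: 3 < 729 holds -> k = 3 * 3 = 9, acc = 3 + 9 = 12.
Iteration 2: 9 < 729 holds -> k = 9 * 3 = 27, acc = 12 + 27 = 39.
Iteration 3: 27 < 729 holds -> k = 27 * 3 = 81, acc = 39 + 81 = 120.
Iteration 4: 81 < 729 holds -> k = 81 * 3 = 243, acc = 120 + 243 = 363.
Iteration 5: 243 < 729 holds -> k = 243 * 3 = 729, acc = 363 + 729 = 1092.
Iteration 6: 729 < 729 fails; recursion stops.
SUM(acc) = 3 + 12 + 39 + 120 + 363 + 1092 = 1629.

1629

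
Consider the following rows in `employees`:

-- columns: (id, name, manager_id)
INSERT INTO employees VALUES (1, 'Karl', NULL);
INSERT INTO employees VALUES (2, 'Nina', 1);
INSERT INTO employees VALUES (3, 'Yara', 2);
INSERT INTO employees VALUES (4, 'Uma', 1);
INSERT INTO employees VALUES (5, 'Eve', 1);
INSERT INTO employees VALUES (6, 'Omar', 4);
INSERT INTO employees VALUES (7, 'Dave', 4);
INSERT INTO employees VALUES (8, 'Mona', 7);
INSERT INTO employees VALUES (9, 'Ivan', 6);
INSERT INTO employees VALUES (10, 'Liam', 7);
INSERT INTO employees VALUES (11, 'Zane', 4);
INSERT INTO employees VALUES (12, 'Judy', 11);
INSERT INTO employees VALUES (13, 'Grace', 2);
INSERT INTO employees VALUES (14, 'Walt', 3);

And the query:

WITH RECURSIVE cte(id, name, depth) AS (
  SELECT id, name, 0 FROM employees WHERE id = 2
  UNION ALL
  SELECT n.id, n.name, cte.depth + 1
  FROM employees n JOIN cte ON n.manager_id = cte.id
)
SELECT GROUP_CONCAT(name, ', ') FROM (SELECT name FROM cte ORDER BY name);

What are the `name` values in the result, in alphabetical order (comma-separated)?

Grace, Nina, Walt, Yara

Base: id=2 (Nina) at depth 0.
Iteration 1: rows with manager_id in {2} -> Yara (id 3, depth 1), Grace (id 13, depth 1).
Iteration 2: rows with manager_id in {3,13} -> Walt (id 14, depth 2).
Iteration 3: no rows with manager_id in {14}; recursion stops.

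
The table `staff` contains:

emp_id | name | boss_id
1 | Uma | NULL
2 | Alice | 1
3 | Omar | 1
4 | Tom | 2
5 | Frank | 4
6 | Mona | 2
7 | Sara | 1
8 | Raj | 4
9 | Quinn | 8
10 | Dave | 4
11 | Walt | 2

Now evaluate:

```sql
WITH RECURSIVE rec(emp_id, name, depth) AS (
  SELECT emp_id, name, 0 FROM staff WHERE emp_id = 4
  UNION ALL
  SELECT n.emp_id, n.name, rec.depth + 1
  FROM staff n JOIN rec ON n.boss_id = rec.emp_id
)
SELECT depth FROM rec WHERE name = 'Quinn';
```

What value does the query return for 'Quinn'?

2

Base: emp_id=4 (Tom) at depth 0.
Iteration 1: rows with boss_id in {4} -> Frank (id 5, depth 1), Raj (id 8, depth 1), Dave (id 10, depth 1).
Iteration 2: rows with boss_id in {5,8,10} -> Quinn (id 9, depth 2).
Iteration 3: no rows with boss_id in {9}; recursion stops.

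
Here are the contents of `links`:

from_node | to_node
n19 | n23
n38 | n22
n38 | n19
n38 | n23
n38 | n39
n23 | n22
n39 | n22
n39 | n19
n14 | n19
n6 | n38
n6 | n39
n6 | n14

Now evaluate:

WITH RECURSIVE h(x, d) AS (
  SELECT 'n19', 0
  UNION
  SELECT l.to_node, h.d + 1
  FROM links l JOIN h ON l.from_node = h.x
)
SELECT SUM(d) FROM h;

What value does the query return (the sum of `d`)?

Base: (n19, d=0).
Iteration 1: edges from {n19} -> (n23, d=1).
Iteration 2: edges from {n23} -> (n22, d=2).
Iteration 3: no outgoing edges from {n22}; recursion stops.
SUM(d) = 0 + 1 + 2 = 3.

3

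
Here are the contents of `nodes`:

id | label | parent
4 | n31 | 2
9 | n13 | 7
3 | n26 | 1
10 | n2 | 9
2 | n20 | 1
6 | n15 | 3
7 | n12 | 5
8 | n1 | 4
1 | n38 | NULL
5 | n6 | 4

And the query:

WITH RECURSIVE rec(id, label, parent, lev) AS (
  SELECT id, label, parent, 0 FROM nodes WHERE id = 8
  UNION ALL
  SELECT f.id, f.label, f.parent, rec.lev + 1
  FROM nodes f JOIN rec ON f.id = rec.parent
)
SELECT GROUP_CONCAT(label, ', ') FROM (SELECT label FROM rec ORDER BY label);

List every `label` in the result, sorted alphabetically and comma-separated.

n1, n20, n31, n38

Base: id=8 (n1), parent=4, lev 0.
Iteration 1: join on id=4 -> n31 (id 4, parent=2, lev 1).
Iteration 2: join on id=2 -> n20 (id 2, parent=1, lev 2).
Iteration 3: join on id=1 -> n38 (id 1, parent=NULL, lev 3).
Iteration 4: parent is NULL; no match; recursion stops.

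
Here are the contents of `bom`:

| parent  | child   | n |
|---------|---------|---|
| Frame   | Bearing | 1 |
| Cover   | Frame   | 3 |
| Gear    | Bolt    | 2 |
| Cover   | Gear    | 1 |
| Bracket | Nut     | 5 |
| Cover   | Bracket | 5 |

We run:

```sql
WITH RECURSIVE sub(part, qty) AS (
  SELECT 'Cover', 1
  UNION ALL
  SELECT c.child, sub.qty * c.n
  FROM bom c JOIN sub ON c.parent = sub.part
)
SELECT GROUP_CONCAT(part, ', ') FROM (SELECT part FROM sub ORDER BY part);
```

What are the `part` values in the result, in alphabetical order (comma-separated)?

Base: (Cover, qty=1).
Iteration 1: components of {Cover} -> Bracket = 1*5 = 5, Frame = 1*3 = 3, Gear = 1*1 = 1.
Iteration 2: components of {Bracket,Frame,Gear} -> Bearing = 3*1 = 3, Bolt = 1*2 = 2, Nut = 5*5 = 25.
Iteration 3: no further components; recursion stops.

Bearing, Bolt, Bracket, Cover, Frame, Gear, Nut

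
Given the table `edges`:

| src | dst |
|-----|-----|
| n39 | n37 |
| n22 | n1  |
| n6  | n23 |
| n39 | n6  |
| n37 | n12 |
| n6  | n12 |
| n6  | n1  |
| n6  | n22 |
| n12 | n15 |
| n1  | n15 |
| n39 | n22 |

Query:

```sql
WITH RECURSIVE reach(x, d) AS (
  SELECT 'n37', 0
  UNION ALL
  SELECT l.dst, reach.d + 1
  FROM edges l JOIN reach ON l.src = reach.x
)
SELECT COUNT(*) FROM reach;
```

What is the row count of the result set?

Base: (n37, d=0).
Iteration 1: edges from {n37} -> (n12, d=1).
Iteration 2: edges from {n12} -> (n15, d=2).
Iteration 3: no outgoing edges from {n15}; recursion stops.
Total rows emitted: 3.

3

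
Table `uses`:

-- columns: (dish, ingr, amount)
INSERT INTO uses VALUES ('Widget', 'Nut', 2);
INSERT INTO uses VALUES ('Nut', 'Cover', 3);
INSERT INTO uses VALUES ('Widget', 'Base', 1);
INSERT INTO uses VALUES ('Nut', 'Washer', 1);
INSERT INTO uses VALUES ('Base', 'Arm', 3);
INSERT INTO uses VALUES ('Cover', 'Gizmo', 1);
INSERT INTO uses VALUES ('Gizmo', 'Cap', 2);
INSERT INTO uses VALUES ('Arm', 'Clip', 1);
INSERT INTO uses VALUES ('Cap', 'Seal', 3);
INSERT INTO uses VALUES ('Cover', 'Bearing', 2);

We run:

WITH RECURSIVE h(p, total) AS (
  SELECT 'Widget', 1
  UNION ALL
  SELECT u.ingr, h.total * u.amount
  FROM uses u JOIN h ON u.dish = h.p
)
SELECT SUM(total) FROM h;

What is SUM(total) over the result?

84

Base: (Widget, total=1).
Iteration 1: components of {Widget} -> Base = 1*1 = 1, Nut = 1*2 = 2.
Iteration 2: components of {Base,Nut} -> Arm = 1*3 = 3, Cover = 2*3 = 6, Washer = 2*1 = 2.
Iteration 3: components of {Arm,Cover,Washer} -> Bearing = 6*2 = 12, Clip = 3*1 = 3, Gizmo = 6*1 = 6.
Iteration 4: components of {Bearing,Clip,Gizmo} -> Cap = 6*2 = 12.
Iteration 5: components of {Cap} -> Seal = 12*3 = 36.
Iteration 6: no further components; recursion stops.
SUM(total) = 1 + 2 + 1 + 6 + 2 + 3 + 6 + 12 + 3 + 12 + 36 = 84.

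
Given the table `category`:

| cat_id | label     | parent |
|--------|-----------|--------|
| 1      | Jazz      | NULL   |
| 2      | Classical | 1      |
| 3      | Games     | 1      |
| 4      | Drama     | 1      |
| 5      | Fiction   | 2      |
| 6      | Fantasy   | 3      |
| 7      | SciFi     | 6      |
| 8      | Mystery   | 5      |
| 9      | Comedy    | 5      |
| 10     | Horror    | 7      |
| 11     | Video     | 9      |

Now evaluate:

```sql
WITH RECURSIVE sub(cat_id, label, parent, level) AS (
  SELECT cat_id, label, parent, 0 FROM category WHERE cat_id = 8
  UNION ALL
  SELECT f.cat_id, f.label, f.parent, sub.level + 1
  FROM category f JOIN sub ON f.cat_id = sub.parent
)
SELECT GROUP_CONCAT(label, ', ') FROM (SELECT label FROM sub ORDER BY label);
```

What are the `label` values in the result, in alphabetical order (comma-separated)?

Base: cat_id=8 (Mystery), parent=5, level 0.
Iteration 1: join on cat_id=5 -> Fiction (id 5, parent=2, level 1).
Iteration 2: join on cat_id=2 -> Classical (id 2, parent=1, level 2).
Iteration 3: join on cat_id=1 -> Jazz (id 1, parent=NULL, level 3).
Iteration 4: parent is NULL; no match; recursion stops.

Classical, Fiction, Jazz, Mystery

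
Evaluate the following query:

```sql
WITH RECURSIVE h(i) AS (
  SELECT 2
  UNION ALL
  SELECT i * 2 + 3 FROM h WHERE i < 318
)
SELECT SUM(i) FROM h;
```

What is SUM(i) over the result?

1251

Base: i=2.
Iteration 1: 2 < 318 holds -> i = 2 * 2 + 3 = 7.
Iteration 2: 7 < 318 holds -> i = 7 * 2 + 3 = 17.
Iteration 3: 17 < 318 holds -> i = 17 * 2 + 3 = 37.
Iteration 4: 37 < 318 holds -> i = 37 * 2 + 3 = 77.
Iteration 5: 77 < 318 holds -> i = 77 * 2 + 3 = 157.
Iteration 6: 157 < 318 holds -> i = 157 * 2 + 3 = 317.
Iteration 7: 317 < 318 holds -> i = 317 * 2 + 3 = 637.
Iteration 8: 637 < 318 fails; recursion stops.
SUM(i) = 2 + 7 + 17 + 37 + 77 + 157 + 317 + 637 = 1251.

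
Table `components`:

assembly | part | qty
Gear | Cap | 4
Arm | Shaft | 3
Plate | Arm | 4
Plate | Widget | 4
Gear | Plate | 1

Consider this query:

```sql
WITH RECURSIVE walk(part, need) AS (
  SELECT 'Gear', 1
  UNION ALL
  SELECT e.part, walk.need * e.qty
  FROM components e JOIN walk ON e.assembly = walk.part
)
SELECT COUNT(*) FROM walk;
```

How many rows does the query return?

Base: (Gear, need=1).
Iteration 1: components of {Gear} -> Cap = 1*4 = 4, Plate = 1*1 = 1.
Iteration 2: components of {Cap,Plate} -> Arm = 1*4 = 4, Widget = 1*4 = 4.
Iteration 3: components of {Arm,Widget} -> Shaft = 4*3 = 12.
Iteration 4: no further components; recursion stops.
Total rows emitted: 6.

6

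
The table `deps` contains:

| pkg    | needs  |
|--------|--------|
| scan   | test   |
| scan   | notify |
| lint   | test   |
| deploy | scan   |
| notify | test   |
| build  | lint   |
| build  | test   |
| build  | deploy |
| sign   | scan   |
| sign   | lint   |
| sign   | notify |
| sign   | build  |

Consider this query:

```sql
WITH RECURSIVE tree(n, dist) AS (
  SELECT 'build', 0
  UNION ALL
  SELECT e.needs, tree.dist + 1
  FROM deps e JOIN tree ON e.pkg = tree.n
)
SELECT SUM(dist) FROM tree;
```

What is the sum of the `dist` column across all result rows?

17

Base: (build, dist=0).
Iteration 1: edges from {build} -> (deploy, dist=1), (lint, dist=1), (test, dist=1).
Iteration 2: edges from {deploy,lint,test} -> (scan, dist=2), (test, dist=2).
Iteration 3: edges from {scan,test} -> (notify, dist=3), (test, dist=3).
Iteration 4: edges from {notify,test} -> (test, dist=4).
Iteration 5: no outgoing edges from {test}; recursion stops.
SUM(dist) = 0 + 1 + 1 + 1 + 2 + 2 + 3 + 3 + 4 = 17.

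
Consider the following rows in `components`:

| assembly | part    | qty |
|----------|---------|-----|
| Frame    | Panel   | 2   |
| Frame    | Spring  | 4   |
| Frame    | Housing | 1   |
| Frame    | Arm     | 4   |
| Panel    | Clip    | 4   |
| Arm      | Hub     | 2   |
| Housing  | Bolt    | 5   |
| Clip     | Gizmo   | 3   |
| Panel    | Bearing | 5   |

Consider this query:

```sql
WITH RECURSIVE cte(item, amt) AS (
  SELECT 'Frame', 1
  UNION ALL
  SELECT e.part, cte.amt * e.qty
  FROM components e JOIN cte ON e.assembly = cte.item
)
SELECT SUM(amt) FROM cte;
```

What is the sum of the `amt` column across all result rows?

Base: (Frame, amt=1).
Iteration 1: components of {Frame} -> Arm = 1*4 = 4, Housing = 1*1 = 1, Panel = 1*2 = 2, Spring = 1*4 = 4.
Iteration 2: components of {Arm,Housing,Panel,Spring} -> Bearing = 2*5 = 10, Bolt = 1*5 = 5, Clip = 2*4 = 8, Hub = 4*2 = 8.
Iteration 3: components of {Bearing,Bolt,Clip,Hub} -> Gizmo = 8*3 = 24.
Iteration 4: no further components; recursion stops.
SUM(amt) = 1 + 2 + 4 + 1 + 4 + 8 + 10 + 5 + 8 + 24 = 67.

67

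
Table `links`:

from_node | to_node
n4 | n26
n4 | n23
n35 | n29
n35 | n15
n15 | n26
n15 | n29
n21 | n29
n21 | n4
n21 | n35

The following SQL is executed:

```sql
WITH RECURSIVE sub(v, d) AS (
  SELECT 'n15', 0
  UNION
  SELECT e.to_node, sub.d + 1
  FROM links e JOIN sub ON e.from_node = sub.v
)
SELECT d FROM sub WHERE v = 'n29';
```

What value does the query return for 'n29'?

Base: (n15, d=0).
Iteration 1: edges from {n15} -> (n26, d=1), (n29, d=1).
Iteration 2: no outgoing edges from {n26,n29}; recursion stops.

1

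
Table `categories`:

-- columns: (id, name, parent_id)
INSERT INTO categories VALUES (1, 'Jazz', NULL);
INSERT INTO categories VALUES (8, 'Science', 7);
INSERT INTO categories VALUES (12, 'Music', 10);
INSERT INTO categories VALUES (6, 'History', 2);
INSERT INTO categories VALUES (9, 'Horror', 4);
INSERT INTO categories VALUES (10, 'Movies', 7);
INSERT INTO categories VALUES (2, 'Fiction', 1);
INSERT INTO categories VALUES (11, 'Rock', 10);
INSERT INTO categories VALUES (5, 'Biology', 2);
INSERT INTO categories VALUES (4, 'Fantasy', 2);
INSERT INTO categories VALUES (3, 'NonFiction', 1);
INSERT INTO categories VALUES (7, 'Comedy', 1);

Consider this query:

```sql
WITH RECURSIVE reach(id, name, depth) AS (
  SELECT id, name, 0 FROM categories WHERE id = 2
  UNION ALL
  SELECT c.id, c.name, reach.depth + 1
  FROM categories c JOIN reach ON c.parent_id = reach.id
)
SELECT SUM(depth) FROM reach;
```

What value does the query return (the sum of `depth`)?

Base: id=2 (Fiction) at depth 0.
Iteration 1: rows with parent_id in {2} -> Fantasy (id 4, depth 1), Biology (id 5, depth 1), History (id 6, depth 1).
Iteration 2: rows with parent_id in {4,5,6} -> Horror (id 9, depth 2).
Iteration 3: no rows with parent_id in {9}; recursion stops.
SUM(depth) = 0 + 1 + 1 + 1 + 2 = 5.

5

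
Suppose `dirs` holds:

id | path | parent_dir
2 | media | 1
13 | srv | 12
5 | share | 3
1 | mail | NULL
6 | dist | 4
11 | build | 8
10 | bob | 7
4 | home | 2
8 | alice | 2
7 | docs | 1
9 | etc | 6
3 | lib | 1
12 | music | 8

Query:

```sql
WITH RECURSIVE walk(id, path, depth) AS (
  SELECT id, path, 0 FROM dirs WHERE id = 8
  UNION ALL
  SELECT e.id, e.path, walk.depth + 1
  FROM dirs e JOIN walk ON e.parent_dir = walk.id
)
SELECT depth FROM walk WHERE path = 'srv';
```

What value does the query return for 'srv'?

2

Base: id=8 (alice) at depth 0.
Iteration 1: rows with parent_dir in {8} -> build (id 11, depth 1), music (id 12, depth 1).
Iteration 2: rows with parent_dir in {11,12} -> srv (id 13, depth 2).
Iteration 3: no rows with parent_dir in {13}; recursion stops.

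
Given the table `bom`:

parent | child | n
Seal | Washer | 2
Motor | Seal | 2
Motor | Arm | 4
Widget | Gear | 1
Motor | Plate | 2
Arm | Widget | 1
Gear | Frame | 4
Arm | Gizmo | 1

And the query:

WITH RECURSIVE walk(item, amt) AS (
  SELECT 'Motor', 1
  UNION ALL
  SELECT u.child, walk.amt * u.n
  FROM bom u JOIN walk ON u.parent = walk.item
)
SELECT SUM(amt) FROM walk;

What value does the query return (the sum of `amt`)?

41

Base: (Motor, amt=1).
Iteration 1: components of {Motor} -> Arm = 1*4 = 4, Plate = 1*2 = 2, Seal = 1*2 = 2.
Iteration 2: components of {Arm,Plate,Seal} -> Gizmo = 4*1 = 4, Washer = 2*2 = 4, Widget = 4*1 = 4.
Iteration 3: components of {Gizmo,Washer,Widget} -> Gear = 4*1 = 4.
Iteration 4: components of {Gear} -> Frame = 4*4 = 16.
Iteration 5: no further components; recursion stops.
SUM(amt) = 1 + 2 + 4 + 2 + 4 + 4 + 4 + 4 + 16 = 41.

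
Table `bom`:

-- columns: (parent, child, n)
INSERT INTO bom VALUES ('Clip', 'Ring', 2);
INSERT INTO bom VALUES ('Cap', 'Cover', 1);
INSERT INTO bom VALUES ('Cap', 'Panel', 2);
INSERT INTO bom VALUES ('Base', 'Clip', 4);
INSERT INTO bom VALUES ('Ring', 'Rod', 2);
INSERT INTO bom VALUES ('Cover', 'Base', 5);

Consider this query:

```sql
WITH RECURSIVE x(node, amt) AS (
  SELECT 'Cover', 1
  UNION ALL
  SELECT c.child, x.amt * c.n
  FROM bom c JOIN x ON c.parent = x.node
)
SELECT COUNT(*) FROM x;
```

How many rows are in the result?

5

Base: (Cover, amt=1).
Iteration 1: components of {Cover} -> Base = 1*5 = 5.
Iteration 2: components of {Base} -> Clip = 5*4 = 20.
Iteration 3: components of {Clip} -> Ring = 20*2 = 40.
Iteration 4: components of {Ring} -> Rod = 40*2 = 80.
Iteration 5: no further components; recursion stops.
Total rows emitted: 5.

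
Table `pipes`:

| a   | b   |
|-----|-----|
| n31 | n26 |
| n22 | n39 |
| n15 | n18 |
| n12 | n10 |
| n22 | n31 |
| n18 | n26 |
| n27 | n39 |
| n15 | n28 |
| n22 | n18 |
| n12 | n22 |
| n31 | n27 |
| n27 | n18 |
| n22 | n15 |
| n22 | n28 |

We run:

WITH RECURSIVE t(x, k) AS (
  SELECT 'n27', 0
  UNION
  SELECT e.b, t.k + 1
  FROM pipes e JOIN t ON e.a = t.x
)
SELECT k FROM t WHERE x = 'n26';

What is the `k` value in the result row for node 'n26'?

2

Base: (n27, k=0).
Iteration 1: edges from {n27} -> (n18, k=1), (n39, k=1).
Iteration 2: edges from {n18,n39} -> (n26, k=2).
Iteration 3: no outgoing edges from {n26}; recursion stops.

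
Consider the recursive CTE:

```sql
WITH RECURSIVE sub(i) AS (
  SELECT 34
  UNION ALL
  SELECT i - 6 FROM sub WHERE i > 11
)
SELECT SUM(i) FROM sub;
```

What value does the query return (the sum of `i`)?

Base: i=34.
Iteration 1: 34 > 11 holds -> i = 34 - 6 = 28.
Iteration 2: 28 > 11 holds -> i = 28 - 6 = 22.
Iteration 3: 22 > 11 holds -> i = 22 - 6 = 16.
Iteration 4: 16 > 11 holds -> i = 16 - 6 = 10.
Iteration 5: 10 > 11 fails; recursion stops.
SUM(i) = 34 + 28 + 22 + 16 + 10 = 110.

110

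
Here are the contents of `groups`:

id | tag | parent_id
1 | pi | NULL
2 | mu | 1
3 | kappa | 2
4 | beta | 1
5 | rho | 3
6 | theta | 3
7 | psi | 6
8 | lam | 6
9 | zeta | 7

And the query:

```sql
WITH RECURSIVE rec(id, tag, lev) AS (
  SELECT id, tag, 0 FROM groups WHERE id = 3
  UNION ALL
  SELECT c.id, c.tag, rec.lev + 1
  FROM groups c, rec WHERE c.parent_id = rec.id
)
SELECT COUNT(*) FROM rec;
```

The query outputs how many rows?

6

Base: id=3 (kappa) at lev 0.
Iteration 1: rows with parent_id in {3} -> rho (id 5, lev 1), theta (id 6, lev 1).
Iteration 2: rows with parent_id in {5,6} -> psi (id 7, lev 2), lam (id 8, lev 2).
Iteration 3: rows with parent_id in {7,8} -> zeta (id 9, lev 3).
Iteration 4: no rows with parent_id in {9}; recursion stops.
Total rows emitted: 6.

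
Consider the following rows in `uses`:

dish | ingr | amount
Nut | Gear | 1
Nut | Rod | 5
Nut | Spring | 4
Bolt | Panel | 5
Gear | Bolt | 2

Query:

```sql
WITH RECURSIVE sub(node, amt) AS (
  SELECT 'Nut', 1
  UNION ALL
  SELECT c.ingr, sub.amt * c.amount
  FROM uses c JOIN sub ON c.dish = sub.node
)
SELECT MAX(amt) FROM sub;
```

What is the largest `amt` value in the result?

Base: (Nut, amt=1).
Iteration 1: components of {Nut} -> Gear = 1*1 = 1, Rod = 1*5 = 5, Spring = 1*4 = 4.
Iteration 2: components of {Gear,Rod,Spring} -> Bolt = 1*2 = 2.
Iteration 3: components of {Bolt} -> Panel = 2*5 = 10.
Iteration 4: no further components; recursion stops.
amt values: 1, 4, 1, 5, 2, 10; the maximum is 10.

10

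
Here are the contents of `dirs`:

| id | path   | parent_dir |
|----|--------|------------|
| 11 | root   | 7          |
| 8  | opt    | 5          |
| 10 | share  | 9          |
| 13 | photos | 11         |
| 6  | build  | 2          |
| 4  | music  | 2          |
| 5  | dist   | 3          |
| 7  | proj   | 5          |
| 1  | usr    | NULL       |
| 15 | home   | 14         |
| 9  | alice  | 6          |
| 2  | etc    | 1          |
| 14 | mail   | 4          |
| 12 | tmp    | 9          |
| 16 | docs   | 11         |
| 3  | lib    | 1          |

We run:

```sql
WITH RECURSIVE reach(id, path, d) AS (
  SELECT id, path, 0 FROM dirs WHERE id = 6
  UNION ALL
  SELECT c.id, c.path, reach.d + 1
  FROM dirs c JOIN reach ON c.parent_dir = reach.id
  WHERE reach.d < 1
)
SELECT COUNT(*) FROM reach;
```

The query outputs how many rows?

Base: id=6 (build) at d 0.
Iteration 1: rows with parent_dir in {6} -> alice (id 9, d 1).
Iteration 2: d < 1 fails for all current rows; recursion stops.
Total rows emitted: 2.

2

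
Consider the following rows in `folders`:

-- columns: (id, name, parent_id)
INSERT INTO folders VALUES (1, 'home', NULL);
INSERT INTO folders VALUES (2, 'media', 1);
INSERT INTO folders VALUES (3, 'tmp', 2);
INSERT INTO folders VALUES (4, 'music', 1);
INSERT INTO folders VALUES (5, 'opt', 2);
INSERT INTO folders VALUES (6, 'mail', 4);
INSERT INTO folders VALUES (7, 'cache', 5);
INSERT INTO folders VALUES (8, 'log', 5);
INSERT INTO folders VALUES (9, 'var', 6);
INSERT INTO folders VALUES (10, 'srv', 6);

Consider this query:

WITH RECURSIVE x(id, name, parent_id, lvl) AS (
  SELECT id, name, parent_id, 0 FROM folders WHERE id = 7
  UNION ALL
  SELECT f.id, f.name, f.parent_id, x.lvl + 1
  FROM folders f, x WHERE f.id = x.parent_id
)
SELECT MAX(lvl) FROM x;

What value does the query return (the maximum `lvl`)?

Base: id=7 (cache), parent_id=5, lvl 0.
Iteration 1: join on id=5 -> opt (id 5, parent_id=2, lvl 1).
Iteration 2: join on id=2 -> media (id 2, parent_id=1, lvl 2).
Iteration 3: join on id=1 -> home (id 1, parent_id=NULL, lvl 3).
Iteration 4: parent_id is NULL; no match; recursion stops.
lvl values: 0, 1, 2, 3; the maximum is 3.

3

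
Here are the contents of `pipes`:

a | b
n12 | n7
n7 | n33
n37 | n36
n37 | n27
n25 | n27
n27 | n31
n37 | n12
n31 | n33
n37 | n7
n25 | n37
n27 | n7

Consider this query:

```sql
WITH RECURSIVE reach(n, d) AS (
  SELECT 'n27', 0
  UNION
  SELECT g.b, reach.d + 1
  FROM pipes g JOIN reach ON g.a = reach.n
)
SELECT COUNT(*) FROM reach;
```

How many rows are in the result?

4

Base: (n27, d=0).
Iteration 1: edges from {n27} -> (n31, d=1), (n7, d=1).
Iteration 2: edges from {n31,n7} -> (n33, d=2). [UNION drops 1 duplicate row(s)]
Iteration 3: no outgoing edges from {n33}; recursion stops.
Total rows emitted: 4.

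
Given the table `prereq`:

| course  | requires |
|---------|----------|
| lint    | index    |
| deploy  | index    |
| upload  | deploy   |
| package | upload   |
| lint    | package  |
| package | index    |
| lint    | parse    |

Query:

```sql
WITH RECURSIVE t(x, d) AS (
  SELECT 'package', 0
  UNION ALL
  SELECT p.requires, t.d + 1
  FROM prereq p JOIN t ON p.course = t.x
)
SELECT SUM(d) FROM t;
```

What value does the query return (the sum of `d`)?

7

Base: (package, d=0).
Iteration 1: edges from {package} -> (index, d=1), (upload, d=1).
Iteration 2: edges from {index,upload} -> (deploy, d=2).
Iteration 3: edges from {deploy} -> (index, d=3).
Iteration 4: no outgoing edges from {index}; recursion stops.
SUM(d) = 0 + 1 + 1 + 2 + 3 = 7.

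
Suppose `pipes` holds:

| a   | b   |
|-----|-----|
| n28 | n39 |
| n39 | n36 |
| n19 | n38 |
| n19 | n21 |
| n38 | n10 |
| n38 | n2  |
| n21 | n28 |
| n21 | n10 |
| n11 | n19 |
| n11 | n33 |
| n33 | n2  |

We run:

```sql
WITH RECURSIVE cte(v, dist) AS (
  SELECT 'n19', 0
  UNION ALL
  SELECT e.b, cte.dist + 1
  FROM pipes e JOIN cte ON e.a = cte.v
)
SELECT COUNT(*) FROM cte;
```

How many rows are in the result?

9

Base: (n19, dist=0).
Iteration 1: edges from {n19} -> (n21, dist=1), (n38, dist=1).
Iteration 2: edges from {n21,n38} -> (n10, dist=2) x2, (n2, dist=2), (n28, dist=2). [UNION ALL keeps all 4 new rows, including repeats]
Iteration 3: edges from {n10,n2,n28} -> (n39, dist=3).
Iteration 4: edges from {n39} -> (n36, dist=4).
Iteration 5: no outgoing edges from {n36}; recursion stops.
Total rows emitted: 9.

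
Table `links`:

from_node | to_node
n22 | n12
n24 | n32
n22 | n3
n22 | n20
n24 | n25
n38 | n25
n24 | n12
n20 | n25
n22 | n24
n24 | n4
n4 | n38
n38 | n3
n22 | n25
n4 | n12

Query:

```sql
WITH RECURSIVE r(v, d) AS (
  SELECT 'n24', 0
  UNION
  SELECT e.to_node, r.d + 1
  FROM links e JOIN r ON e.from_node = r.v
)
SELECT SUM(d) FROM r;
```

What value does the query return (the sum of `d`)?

Base: (n24, d=0).
Iteration 1: edges from {n24} -> (n12, d=1), (n25, d=1), (n32, d=1), (n4, d=1).
Iteration 2: edges from {n12,n25,n32,n4} -> (n12, d=2), (n38, d=2).
Iteration 3: edges from {n12,n38} -> (n25, d=3), (n3, d=3).
Iteration 4: no outgoing edges from {n25,n3}; recursion stops.
SUM(d) = 0 + 1 + 1 + 1 + 1 + 2 + 2 + 3 + 3 = 14.

14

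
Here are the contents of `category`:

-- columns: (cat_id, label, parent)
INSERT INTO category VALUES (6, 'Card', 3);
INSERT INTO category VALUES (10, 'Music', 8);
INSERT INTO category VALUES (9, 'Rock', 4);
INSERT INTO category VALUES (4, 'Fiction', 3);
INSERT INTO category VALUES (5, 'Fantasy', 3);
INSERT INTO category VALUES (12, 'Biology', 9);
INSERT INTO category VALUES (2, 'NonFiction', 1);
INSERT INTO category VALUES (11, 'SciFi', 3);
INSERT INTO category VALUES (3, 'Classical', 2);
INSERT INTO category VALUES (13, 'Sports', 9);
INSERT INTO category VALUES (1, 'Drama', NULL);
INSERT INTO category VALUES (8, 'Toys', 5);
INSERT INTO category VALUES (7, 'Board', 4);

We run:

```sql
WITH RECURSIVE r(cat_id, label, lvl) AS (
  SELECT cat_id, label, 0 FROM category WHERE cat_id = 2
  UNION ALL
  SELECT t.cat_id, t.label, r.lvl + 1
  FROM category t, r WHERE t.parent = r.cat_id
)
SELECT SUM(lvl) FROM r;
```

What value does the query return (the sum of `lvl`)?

30

Base: cat_id=2 (NonFiction) at lvl 0.
Iteration 1: rows with parent in {2} -> Classical (id 3, lvl 1).
Iteration 2: rows with parent in {3} -> Fiction (id 4, lvl 2), Fantasy (id 5, lvl 2), Card (id 6, lvl 2), SciFi (id 11, lvl 2).
Iteration 3: rows with parent in {4,5,6,11} -> Board (id 7, lvl 3), Toys (id 8, lvl 3), Rock (id 9, lvl 3).
Iteration 4: rows with parent in {7,8,9} -> Music (id 10, lvl 4), Biology (id 12, lvl 4), Sports (id 13, lvl 4).
Iteration 5: no rows with parent in {10,12,13}; recursion stops.
SUM(lvl) = 0 + 1 + 2 + 2 + 2 + 2 + 3 + 3 + 3 + 4 + 4 + 4 = 30.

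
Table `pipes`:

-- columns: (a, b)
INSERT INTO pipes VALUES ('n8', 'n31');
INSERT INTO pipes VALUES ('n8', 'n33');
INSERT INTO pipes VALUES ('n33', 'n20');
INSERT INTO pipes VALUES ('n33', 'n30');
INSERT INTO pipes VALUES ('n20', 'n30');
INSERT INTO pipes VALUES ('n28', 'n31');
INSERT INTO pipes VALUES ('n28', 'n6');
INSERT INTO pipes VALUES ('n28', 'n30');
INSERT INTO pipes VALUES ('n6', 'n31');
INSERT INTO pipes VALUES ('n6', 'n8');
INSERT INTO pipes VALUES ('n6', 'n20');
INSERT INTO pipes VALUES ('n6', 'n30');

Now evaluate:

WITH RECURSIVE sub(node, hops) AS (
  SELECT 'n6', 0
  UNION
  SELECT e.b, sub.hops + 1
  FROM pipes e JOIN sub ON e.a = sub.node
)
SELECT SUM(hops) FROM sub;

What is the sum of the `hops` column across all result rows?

20

Base: (n6, hops=0).
Iteration 1: edges from {n6} -> (n20, hops=1), (n30, hops=1), (n31, hops=1), (n8, hops=1).
Iteration 2: edges from {n20,n30,n31,n8} -> (n30, hops=2), (n31, hops=2), (n33, hops=2).
Iteration 3: edges from {n30,n31,n33} -> (n20, hops=3), (n30, hops=3).
Iteration 4: edges from {n20,n30} -> (n30, hops=4).
Iteration 5: no outgoing edges from {n30}; recursion stops.
SUM(hops) = 0 + 1 + 1 + 1 + 1 + 2 + 2 + 2 + 3 + 3 + 4 = 20.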